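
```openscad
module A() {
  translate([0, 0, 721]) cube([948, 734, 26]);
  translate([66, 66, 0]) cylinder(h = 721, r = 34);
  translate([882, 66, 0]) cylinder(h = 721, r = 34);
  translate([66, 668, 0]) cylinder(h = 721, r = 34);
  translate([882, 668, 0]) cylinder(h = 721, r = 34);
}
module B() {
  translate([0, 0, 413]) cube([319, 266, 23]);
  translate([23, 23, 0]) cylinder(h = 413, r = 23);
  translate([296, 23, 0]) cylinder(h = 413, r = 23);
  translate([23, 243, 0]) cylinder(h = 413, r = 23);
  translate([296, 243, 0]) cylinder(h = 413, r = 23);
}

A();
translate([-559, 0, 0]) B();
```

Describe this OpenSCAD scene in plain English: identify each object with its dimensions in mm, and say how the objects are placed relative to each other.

A is a rectangular dining table. The top is 948×734×26 mm with its upper surface at z = 747 mm. It stands on four round legs of 68 mm diameter, each leg's bounding box inset 32 mm from the nearest pair of top edges, running from the floor to the underside of the top.

B is a four-legged stool. The seat is 319×266 mm, 23 mm thick, top at z = 436 mm. It stands on four round legs, each 46 mm in diameter, from z = 0 to the seat underside, each leg's axis is inset half a diameter from the nearest pair of seat edges (so the leg's bounding box is flush with the corner).

The stool is on the floor beside the table on its −x side.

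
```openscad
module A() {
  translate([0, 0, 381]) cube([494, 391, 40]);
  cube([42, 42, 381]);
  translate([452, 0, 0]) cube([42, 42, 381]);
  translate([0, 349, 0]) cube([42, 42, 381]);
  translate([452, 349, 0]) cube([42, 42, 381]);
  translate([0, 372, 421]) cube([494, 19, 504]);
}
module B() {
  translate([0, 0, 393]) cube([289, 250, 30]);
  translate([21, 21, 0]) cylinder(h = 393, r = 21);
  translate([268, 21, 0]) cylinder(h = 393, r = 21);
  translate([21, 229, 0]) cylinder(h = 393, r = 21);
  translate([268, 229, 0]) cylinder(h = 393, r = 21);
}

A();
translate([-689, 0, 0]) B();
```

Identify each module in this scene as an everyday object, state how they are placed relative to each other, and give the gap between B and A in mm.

A is a chair. B is a stool. The stool is on the floor beside the chair on its −x side. The gap between the stool and the chair is 400 mm.

The stool's nearest face is 400 mm from the chair's −x face.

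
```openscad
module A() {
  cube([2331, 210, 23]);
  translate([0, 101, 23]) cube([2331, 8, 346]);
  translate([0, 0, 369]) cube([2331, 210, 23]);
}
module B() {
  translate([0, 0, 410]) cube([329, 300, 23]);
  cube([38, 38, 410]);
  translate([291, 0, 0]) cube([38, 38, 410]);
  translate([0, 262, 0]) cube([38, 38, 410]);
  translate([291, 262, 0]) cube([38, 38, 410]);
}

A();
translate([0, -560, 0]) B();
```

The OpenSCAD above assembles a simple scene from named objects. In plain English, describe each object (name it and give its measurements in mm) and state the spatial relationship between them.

A is an I-beam lying along x, 2331 mm long. Overall section height 392 mm. Two flanges 210 mm wide (y) and 23 mm thick, one on the floor and one at the top; a web 8 mm thick runs between them, centred on the flange width.

B is a four-legged stool. The seat is a 329×300×23 mm slab whose top surface is at z = 433 mm; four square legs, each 38×38 mm in cross-section, run from the floor (z = 0) to the underside of the seat, each flush with a corner of the seat.

The stool is on the floor beside the I-beam on its −y side.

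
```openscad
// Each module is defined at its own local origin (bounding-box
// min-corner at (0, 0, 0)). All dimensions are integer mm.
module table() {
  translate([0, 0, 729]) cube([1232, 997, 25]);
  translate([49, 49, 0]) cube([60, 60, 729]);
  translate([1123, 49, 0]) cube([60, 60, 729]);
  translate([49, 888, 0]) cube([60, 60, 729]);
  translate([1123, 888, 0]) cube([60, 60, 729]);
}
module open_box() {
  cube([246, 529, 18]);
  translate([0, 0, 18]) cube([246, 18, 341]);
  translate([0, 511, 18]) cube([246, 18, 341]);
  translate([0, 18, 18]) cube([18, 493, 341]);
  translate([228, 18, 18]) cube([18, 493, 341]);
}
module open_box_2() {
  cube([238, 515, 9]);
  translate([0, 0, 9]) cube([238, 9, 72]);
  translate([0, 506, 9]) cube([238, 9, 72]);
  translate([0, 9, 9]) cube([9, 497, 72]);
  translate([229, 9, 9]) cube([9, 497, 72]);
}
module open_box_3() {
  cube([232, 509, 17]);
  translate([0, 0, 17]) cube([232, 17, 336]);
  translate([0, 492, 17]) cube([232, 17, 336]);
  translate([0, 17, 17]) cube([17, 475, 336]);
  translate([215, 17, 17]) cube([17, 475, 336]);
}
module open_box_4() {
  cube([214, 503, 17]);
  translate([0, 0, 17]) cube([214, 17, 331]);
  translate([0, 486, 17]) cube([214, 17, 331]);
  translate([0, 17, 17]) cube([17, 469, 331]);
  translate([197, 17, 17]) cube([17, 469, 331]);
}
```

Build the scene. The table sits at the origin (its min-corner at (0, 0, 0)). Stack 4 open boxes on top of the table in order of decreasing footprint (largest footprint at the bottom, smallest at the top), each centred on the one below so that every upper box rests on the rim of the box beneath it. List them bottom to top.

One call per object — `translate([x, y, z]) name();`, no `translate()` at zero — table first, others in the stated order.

table();
translate([493, 234, 754]) open_box();
translate([497, 241, 1113]) open_box_2();
translate([500, 244, 1194]) open_box_3();
translate([509, 247, 1547]) open_box_4();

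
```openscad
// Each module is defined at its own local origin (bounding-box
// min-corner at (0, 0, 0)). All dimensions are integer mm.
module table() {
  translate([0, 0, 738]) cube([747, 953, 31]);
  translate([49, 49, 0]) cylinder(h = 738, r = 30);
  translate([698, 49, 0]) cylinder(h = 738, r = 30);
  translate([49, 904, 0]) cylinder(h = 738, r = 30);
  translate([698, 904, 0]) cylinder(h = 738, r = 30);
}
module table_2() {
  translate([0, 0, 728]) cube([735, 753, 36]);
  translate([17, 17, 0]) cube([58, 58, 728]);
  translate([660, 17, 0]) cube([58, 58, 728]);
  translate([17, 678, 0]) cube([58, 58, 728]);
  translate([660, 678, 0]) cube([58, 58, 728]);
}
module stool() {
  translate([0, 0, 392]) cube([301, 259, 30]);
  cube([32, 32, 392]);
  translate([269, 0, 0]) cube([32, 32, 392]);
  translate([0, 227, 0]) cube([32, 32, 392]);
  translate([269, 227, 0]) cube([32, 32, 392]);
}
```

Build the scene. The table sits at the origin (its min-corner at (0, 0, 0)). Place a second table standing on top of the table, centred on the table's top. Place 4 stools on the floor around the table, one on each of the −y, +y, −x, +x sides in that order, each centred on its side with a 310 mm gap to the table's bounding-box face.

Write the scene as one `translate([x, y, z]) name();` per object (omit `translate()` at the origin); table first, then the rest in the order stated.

table();
translate([6, 100, 769]) table_2();
translate([223, -569, 0]) stool();
translate([223, 1263, 0]) stool();
translate([-611, 347, 0]) stool();
translate([1057, 347, 0]) stool();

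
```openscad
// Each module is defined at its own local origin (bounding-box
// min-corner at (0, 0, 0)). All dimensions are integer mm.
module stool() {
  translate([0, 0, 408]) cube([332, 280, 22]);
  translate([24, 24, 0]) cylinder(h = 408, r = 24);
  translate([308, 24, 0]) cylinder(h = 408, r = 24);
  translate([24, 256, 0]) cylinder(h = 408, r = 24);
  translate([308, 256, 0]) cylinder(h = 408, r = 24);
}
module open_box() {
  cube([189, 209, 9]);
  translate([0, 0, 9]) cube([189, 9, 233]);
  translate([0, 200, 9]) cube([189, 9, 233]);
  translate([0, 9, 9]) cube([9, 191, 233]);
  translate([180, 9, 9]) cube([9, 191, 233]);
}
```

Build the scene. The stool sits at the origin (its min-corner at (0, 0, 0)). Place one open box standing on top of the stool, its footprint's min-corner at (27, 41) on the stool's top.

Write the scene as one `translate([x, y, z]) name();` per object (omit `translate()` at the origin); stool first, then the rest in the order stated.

stool();
translate([27, 41, 430]) open_box();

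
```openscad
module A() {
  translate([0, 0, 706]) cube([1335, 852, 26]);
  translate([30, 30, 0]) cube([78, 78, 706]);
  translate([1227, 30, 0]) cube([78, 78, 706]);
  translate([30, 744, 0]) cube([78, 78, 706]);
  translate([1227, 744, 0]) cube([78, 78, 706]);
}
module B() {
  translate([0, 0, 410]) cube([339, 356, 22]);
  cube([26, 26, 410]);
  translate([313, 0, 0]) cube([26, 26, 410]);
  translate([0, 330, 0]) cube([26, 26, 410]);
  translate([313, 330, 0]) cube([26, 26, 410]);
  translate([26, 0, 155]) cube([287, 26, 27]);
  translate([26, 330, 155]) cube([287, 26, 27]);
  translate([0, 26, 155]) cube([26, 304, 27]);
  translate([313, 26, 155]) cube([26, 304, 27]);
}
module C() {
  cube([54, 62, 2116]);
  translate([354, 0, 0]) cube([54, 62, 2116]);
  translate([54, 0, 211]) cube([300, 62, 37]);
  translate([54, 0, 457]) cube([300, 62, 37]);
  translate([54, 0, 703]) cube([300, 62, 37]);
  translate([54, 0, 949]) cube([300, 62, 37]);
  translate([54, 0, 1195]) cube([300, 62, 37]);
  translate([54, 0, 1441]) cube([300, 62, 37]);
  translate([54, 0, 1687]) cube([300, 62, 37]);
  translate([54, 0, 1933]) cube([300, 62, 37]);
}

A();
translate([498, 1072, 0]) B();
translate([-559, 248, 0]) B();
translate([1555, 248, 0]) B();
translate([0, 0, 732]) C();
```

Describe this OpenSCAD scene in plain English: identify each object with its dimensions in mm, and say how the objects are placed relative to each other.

A is a rectangular dining table. The top is 1335×852×26 mm with its upper surface at z = 732 mm. It stands on four 78×78 mm square legs, each inset 30 mm from the nearest pair of top edges, running from the floor to the underside of the top.

B is a four-legged stool. The seat is 339×356 mm, 22 mm thick, top at z = 432 mm. It stands on four square legs, each 26×26 mm in cross-section, from z = 0 to the seat underside, each flush with a corner of the seat. Four stretchers, 26 mm wide and 27 mm tall, connect adjacent legs with their undersides at z = 155 mm, each running between the inner faces of the legs it joins and aligned with the legs' outer faces on the other axis.

C is a straight ladder. Two 54×62 mm vertical rails, 2116 mm tall, stand 408 mm apart (outside-to-outside) with their front faces coplanar on the −y side. 8 rungs, each 62 mm deep and 37 mm tall, span between the inner faces of the rails, front faces flush with the rails. The lowest rung's underside is at z = 211 mm and rungs are spaced 246 mm apart (underside to underside).

Three stools sit around the table at the +y, −x, +x sides. The ladder is on top of the table.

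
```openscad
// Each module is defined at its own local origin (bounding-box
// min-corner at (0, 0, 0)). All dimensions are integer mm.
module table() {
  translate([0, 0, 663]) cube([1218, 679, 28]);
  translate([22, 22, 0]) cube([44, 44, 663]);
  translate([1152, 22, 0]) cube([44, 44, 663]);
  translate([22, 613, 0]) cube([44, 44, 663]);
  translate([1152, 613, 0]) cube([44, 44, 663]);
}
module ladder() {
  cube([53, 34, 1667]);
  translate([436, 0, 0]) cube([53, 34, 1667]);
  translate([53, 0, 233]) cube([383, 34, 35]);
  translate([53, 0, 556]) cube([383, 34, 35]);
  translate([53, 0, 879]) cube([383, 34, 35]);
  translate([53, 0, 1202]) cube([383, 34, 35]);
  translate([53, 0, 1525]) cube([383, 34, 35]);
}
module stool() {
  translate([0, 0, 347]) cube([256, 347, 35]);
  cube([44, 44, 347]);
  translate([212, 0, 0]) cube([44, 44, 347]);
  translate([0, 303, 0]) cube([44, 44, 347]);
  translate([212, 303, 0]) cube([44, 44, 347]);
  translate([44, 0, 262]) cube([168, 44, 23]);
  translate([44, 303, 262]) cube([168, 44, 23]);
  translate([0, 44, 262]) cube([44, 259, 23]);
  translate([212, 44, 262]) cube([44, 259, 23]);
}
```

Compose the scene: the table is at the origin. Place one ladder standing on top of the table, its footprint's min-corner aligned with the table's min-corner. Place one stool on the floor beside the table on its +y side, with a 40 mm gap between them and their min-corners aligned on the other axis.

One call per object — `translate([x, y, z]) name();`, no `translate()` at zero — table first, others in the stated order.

table();
translate([0, 0, 691]) ladder();
translate([0, 719, 0]) stool();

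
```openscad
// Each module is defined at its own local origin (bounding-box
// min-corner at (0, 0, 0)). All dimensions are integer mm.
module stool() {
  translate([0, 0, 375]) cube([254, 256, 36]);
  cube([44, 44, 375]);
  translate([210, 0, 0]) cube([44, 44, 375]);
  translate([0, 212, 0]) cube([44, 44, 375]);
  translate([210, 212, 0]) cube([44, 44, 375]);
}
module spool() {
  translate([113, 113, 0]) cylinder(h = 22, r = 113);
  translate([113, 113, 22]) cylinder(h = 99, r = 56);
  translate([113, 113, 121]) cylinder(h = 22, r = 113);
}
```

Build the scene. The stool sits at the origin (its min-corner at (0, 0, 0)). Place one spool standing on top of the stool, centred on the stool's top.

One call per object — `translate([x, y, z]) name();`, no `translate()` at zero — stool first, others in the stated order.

stool();
translate([14, 15, 411]) spool();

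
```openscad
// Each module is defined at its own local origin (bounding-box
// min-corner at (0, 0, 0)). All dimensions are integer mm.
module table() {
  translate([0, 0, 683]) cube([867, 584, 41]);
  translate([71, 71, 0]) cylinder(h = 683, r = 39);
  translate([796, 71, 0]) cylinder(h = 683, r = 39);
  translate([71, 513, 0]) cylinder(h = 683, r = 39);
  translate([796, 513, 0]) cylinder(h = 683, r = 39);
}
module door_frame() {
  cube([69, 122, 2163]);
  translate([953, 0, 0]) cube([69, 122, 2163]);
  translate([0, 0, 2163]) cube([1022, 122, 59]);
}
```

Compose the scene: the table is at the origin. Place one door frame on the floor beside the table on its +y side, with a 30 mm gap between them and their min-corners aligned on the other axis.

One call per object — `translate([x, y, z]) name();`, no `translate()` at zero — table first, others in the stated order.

table();
translate([0, 614, 0]) door_frame();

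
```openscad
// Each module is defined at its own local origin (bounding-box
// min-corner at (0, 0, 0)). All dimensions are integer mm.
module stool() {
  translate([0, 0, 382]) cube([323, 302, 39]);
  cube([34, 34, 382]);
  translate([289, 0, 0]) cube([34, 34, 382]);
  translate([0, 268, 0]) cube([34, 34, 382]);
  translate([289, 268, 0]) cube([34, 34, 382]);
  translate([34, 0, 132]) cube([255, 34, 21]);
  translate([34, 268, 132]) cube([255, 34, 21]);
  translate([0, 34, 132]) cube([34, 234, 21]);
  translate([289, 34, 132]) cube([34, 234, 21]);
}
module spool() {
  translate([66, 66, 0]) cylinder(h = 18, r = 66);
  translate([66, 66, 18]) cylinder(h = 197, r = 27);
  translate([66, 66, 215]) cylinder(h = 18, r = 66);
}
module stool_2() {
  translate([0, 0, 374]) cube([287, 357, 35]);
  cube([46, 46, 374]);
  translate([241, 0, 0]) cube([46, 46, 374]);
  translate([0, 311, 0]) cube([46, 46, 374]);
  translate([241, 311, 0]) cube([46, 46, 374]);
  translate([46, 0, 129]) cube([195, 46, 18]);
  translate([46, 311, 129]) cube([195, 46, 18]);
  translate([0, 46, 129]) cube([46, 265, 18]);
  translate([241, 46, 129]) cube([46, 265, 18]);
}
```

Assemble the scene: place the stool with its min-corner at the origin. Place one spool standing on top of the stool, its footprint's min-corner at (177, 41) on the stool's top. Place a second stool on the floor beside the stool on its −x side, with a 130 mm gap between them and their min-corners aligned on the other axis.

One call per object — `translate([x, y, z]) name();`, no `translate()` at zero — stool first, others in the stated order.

stool();
translate([177, 41, 421]) spool();
translate([-417, 0, 0]) stool_2();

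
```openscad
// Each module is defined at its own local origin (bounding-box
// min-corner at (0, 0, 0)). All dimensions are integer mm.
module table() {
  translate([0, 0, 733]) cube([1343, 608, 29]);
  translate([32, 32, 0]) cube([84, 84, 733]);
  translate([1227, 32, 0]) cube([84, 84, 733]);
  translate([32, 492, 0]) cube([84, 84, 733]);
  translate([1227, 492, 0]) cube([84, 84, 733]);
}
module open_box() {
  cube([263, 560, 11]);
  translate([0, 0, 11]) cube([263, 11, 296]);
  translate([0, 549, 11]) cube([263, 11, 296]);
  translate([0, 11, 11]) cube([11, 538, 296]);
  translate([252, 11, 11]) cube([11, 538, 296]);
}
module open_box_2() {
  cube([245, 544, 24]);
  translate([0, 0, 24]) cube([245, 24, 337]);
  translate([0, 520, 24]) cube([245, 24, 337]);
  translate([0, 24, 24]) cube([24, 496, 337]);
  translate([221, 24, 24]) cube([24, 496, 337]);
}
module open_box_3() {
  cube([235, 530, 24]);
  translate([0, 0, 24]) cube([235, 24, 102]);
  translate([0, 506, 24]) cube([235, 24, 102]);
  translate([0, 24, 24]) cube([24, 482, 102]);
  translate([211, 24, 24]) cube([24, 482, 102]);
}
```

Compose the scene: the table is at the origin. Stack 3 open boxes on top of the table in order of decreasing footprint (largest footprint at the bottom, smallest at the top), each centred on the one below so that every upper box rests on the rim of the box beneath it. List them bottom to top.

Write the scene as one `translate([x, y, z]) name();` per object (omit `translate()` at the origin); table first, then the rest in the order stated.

table();
translate([540, 24, 762]) open_box();
translate([549, 32, 1069]) open_box_2();
translate([554, 39, 1430]) open_box_3();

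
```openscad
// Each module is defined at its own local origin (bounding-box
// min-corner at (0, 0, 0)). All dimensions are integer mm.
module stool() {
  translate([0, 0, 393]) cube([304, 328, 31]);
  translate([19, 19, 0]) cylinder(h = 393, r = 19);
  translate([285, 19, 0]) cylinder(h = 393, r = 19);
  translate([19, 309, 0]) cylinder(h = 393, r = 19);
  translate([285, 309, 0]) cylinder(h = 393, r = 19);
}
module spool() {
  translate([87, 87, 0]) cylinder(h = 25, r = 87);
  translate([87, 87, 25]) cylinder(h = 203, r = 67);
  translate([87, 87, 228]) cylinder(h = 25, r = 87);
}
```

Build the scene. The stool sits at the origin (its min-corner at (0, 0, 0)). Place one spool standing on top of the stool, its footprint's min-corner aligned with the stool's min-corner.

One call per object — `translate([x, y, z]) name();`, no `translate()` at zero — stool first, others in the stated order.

stool();
translate([0, 0, 424]) spool();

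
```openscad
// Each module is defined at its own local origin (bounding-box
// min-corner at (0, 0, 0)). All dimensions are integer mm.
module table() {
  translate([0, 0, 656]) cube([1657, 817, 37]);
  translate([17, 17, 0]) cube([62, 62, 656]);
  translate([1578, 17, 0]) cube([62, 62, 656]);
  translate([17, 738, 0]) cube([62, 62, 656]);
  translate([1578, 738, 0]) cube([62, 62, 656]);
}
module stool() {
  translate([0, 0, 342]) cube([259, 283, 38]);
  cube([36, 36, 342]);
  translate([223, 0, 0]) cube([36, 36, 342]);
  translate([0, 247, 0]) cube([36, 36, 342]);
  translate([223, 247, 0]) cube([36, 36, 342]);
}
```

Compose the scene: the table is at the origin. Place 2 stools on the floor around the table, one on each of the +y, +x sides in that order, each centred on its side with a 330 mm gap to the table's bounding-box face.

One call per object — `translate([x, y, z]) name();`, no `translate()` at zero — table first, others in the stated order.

table();
translate([699, 1147, 0]) stool();
translate([1987, 267, 0]) stool();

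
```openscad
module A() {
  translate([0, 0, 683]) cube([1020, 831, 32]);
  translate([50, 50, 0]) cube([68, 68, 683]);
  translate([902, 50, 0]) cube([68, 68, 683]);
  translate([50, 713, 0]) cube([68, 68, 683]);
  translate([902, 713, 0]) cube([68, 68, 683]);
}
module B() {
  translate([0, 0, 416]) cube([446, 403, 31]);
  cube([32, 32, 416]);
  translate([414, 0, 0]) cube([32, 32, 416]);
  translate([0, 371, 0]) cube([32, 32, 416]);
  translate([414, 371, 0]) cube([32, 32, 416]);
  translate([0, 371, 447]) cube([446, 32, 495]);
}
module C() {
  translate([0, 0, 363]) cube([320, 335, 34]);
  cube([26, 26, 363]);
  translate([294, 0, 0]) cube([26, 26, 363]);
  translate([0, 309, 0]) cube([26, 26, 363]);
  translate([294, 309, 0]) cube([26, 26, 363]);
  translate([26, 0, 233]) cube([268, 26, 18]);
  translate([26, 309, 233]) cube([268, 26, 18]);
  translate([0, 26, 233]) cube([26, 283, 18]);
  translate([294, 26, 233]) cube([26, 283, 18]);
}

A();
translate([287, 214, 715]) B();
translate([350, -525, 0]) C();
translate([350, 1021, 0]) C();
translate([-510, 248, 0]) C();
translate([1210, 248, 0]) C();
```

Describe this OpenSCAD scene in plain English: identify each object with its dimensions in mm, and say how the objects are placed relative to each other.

A is a table: top 1020 mm (x) × 831 mm (y), 32 mm thick, upper face at z = 715 mm, on four 68×68 mm square legs, each inset 50 mm from the nearest pair of top edges, running from z = 0 to the bottom of the top.

B is a chair: 446×403 mm seat, 31 mm thick, top at z = 447 mm, on four 32 mm square corner legs flush with the seat edges. A 32 mm thick backrest slab spans the full seat width, extending 495 mm above the seat top, its back face flush with the seat's +y edge.

C is a simple wooden stool: a rectangular seat 320 mm (x) by 335 mm (y), 34 mm thick, top face at z = 397 mm, on four square legs, each 26×26 mm in cross-section. The legs rest on z = 0, each flush with a corner of the seat. Four stretchers, 26 mm wide and 18 mm tall, connect adjacent legs with their undersides at z = 233 mm, each running between the inner faces of the legs it joins and aligned with the legs' outer faces on the other axis.

The chair is on top of the table, centred. Four stools sit around the table at the −y, +y, −x, +x sides.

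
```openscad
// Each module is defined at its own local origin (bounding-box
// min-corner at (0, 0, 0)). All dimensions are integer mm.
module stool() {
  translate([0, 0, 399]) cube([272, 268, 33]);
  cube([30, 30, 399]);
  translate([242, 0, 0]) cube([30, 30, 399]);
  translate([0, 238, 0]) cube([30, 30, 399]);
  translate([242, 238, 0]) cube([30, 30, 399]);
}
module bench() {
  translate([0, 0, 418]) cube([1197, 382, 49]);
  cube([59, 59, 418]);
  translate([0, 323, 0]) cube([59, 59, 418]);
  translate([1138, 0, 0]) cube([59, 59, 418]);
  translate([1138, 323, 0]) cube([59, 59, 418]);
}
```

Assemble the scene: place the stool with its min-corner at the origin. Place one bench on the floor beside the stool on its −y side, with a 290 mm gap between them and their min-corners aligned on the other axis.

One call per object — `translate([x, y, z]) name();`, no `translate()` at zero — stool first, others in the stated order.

stool();
translate([0, -672, 0]) bench();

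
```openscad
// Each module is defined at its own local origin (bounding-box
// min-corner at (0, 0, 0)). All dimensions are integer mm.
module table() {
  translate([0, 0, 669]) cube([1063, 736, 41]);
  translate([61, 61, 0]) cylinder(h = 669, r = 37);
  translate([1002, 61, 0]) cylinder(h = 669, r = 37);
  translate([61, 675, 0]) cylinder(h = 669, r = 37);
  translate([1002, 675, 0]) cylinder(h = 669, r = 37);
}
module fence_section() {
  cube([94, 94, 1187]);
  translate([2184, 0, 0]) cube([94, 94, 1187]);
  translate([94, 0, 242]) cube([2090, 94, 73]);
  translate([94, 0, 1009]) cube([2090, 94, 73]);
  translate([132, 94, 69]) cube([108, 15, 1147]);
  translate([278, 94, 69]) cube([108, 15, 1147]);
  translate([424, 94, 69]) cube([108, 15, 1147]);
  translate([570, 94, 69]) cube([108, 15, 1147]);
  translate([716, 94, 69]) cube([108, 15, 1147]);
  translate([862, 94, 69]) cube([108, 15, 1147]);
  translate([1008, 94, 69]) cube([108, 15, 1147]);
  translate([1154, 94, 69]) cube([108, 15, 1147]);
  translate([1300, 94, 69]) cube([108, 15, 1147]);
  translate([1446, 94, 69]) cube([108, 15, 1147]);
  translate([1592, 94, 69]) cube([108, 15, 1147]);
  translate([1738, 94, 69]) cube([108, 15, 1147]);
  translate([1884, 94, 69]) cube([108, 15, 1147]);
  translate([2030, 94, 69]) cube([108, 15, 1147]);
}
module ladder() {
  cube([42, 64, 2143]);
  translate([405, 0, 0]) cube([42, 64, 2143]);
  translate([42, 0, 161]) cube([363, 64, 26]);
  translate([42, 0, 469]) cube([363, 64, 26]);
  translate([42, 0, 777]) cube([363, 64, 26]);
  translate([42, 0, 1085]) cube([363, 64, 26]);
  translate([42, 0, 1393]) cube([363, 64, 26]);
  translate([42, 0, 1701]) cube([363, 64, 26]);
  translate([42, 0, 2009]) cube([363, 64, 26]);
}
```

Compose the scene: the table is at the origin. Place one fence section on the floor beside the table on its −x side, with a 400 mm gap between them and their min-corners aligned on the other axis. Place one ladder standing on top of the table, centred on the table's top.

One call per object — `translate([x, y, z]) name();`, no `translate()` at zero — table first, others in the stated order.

table();
translate([-2678, 0, 0]) fence_section();
translate([308, 336, 710]) ladder();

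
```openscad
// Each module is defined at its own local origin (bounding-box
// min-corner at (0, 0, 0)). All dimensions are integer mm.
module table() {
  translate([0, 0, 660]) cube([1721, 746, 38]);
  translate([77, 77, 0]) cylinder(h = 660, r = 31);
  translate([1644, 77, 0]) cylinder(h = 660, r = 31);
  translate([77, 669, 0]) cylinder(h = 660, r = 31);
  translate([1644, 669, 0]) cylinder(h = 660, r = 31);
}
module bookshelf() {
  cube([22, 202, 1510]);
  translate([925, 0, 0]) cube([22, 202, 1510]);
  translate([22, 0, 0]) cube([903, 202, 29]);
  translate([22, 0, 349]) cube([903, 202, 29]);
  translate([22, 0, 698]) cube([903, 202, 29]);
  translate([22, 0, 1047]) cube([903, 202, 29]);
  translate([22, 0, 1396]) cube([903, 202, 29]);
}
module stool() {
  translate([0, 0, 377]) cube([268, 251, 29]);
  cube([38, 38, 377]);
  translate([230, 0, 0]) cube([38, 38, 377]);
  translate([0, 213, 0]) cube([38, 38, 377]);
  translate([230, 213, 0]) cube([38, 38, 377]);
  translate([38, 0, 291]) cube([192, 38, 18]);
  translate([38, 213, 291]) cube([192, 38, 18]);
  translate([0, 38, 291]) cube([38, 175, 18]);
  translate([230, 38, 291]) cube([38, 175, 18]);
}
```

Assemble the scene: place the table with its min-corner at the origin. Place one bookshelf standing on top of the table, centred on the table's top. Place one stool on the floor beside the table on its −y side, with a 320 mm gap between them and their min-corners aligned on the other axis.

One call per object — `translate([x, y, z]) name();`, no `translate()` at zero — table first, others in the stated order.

table();
translate([387, 272, 698]) bookshelf();
translate([0, -571, 0]) stool();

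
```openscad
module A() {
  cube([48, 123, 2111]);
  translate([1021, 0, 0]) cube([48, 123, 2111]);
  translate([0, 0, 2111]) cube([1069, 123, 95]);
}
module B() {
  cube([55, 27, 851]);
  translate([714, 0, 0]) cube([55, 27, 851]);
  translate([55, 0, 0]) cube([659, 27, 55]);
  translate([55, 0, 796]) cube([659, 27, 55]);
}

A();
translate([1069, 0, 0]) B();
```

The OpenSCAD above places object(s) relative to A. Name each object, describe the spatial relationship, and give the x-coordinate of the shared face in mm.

A is a door frame. B is a picture frame. The picture frame is against the door frame's +x side, with their −y faces flush. The x-coordinate of the shared face is 1069 mm.

The door frame's +x face and the picture frame's −x face are both at x = 1069 mm.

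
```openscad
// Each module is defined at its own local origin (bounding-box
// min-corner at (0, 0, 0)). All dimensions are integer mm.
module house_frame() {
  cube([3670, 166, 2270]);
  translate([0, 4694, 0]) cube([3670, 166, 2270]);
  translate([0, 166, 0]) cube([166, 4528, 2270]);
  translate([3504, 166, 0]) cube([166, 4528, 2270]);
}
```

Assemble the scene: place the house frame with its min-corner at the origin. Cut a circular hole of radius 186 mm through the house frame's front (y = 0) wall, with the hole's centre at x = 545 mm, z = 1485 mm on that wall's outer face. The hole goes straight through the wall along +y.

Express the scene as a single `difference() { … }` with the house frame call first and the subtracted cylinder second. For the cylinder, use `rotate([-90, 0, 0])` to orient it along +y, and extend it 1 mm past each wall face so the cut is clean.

difference() {
  house_frame();
  translate([545, -1, 1485]) rotate([-90, 0, 0]) cylinder(h = 168, r = 186);
}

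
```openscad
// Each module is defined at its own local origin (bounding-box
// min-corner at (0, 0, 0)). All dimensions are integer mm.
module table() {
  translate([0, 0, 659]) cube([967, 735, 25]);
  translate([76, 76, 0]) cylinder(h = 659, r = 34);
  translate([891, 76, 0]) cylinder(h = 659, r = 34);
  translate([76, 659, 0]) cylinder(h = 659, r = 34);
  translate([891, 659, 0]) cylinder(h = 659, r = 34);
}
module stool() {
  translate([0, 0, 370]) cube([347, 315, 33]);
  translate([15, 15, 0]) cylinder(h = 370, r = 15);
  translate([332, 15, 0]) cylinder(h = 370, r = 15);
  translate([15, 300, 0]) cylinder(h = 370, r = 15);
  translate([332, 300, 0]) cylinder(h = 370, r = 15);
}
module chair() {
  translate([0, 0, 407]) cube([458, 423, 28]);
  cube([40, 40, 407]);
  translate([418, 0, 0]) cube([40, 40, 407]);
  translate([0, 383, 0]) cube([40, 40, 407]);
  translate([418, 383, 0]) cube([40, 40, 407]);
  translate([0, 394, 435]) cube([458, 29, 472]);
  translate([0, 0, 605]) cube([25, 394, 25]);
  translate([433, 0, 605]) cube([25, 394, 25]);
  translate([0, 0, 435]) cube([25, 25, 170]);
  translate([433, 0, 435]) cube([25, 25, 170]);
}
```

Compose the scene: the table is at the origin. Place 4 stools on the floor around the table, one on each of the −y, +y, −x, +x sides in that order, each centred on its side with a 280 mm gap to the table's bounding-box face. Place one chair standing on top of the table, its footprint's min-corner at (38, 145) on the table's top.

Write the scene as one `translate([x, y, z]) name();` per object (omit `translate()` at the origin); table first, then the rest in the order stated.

table();
translate([310, -595, 0]) stool();
translate([310, 1015, 0]) stool();
translate([-627, 210, 0]) stool();
translate([1247, 210, 0]) stool();
translate([38, 145, 684]) chair();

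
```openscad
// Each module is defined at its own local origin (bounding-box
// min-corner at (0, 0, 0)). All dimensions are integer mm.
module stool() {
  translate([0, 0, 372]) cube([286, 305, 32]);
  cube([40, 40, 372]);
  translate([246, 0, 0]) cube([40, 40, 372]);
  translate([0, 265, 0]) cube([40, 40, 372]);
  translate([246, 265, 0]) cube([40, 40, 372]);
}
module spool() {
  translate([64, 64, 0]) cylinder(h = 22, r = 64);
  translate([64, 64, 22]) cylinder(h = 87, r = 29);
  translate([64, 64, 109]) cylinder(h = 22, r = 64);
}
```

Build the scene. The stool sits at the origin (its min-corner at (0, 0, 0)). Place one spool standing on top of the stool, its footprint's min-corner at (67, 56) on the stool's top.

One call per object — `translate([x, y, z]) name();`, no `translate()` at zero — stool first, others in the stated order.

stool();
translate([67, 56, 404]) spool();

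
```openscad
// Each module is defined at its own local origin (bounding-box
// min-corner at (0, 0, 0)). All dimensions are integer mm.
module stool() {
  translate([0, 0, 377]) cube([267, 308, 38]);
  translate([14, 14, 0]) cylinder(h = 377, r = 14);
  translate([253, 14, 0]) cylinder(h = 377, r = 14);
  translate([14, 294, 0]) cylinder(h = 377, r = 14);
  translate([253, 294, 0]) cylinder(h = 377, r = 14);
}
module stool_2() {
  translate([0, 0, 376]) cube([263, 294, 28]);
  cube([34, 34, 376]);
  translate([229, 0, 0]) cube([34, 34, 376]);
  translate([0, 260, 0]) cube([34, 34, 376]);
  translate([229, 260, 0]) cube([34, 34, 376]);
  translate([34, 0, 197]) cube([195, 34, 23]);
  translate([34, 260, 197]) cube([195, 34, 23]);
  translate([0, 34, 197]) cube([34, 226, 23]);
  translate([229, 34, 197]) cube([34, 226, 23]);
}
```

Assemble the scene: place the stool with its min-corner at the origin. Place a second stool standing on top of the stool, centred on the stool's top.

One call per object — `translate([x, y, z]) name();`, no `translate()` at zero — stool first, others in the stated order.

stool();
translate([2, 7, 415]) stool_2();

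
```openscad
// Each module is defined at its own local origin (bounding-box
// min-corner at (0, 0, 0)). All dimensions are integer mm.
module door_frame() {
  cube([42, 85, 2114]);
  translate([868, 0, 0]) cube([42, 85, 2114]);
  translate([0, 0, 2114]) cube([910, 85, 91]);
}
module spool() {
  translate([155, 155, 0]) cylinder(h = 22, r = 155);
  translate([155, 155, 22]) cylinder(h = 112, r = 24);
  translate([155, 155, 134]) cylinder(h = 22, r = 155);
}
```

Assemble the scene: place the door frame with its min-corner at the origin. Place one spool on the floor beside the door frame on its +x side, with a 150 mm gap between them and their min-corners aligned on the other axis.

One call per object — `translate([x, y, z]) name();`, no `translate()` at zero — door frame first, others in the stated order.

door_frame();
translate([1060, 0, 0]) spool();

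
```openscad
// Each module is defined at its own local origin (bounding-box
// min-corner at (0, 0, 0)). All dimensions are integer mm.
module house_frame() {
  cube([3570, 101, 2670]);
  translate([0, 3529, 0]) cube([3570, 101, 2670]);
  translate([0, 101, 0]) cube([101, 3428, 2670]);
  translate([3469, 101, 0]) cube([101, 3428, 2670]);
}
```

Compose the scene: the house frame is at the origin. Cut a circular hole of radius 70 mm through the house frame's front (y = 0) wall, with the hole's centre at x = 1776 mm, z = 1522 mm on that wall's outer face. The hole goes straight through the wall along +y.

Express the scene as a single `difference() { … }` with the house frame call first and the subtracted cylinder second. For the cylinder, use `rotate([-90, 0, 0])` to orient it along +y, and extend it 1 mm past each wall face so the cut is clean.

difference() {
  house_frame();
  translate([1776, -1, 1522]) rotate([-90, 0, 0]) cylinder(h = 103, r = 70);
}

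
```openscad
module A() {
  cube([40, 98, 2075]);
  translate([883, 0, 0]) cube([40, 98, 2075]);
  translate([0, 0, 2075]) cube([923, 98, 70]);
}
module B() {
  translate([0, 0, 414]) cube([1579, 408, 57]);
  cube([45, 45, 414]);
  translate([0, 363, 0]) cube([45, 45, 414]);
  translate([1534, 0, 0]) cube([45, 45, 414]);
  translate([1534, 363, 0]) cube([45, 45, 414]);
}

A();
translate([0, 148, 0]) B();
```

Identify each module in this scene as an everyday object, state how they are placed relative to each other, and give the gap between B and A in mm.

The bench's nearest face is 50 mm from the door frame's +y face.

A is a door frame. B is a bench. The bench is on the floor beside the door frame on its +y side. The gap between the bench and the door frame is 50 mm.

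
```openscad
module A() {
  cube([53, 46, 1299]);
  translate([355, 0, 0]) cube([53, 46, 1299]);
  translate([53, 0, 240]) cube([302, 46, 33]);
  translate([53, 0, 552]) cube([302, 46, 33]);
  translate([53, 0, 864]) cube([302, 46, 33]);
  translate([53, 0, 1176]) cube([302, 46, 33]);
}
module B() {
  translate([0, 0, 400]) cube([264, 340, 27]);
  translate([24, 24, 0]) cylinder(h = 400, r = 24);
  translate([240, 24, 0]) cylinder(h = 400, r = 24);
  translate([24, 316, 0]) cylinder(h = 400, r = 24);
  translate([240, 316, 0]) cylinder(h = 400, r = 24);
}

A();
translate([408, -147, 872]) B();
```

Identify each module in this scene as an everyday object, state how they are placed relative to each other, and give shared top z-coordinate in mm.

Both tops at z = 1299 mm.

A is a ladder. B is a stool. The stool is beside the ladder with their tops flush at z = 1299. The shared top z-coordinate is 1299 mm.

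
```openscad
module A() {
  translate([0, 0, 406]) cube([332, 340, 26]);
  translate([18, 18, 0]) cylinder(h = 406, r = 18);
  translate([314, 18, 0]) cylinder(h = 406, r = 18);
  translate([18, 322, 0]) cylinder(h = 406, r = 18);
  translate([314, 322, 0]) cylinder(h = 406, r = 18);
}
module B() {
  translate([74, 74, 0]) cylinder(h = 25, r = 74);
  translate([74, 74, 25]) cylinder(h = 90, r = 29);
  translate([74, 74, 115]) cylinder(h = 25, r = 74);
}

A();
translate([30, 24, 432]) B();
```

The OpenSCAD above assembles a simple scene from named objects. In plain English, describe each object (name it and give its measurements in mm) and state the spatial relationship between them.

A is a four-legged stool. The seat is a 332×340×26 mm slab whose top surface is at z = 432 mm; four round legs, each 36 mm in diameter, run from the floor (z = 0) to the underside of the seat, each leg's axis is inset half a diameter from the nearest pair of seat edges (so the leg's bounding box is flush with the corner).

B is a spool: two coaxial disc flanges of radius 74 mm and thickness 25 mm, joined by a core cylinder of radius 29 mm and height 90 mm. The lower flange rests on z = 0 and the three cylinders share a vertical axis.

The spool is on top of the stool.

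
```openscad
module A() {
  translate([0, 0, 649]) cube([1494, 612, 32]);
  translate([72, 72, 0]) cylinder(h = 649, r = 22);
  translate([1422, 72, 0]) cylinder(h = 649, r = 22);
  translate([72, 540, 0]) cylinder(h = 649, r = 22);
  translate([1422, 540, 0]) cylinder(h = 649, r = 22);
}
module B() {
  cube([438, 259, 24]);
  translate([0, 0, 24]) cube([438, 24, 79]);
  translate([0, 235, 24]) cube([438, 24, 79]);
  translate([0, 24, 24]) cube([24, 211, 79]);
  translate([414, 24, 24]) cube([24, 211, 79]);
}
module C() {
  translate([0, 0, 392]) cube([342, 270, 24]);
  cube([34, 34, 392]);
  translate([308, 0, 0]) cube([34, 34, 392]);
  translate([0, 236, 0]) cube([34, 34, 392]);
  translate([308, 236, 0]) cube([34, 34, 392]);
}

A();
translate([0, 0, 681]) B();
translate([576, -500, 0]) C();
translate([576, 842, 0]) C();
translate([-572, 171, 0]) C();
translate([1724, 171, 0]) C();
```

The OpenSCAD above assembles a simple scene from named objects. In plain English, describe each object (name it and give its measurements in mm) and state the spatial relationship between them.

A is a rectangular dining table. The top is 1494×612×32 mm with its upper surface at z = 681 mm. It stands on four round legs of 44 mm diameter, each leg's bounding box inset 50 mm from the nearest pair of top edges, running from the floor to the underside of the top.

B is an open-topped rectangular box: outside dimensions 438×259×103 mm, with a uniform wall and base thickness of 24 mm. The base is a full 438×259 slab on the floor; four walls sit on top of the base. The front and back walls (the −y and +y sides) span the full width; the two side walls fit between them.

C is a four-legged stool. The seat is 342×270 mm, 24 mm thick, top at z = 416 mm. It stands on four square legs, each 34×34 mm in cross-section, from z = 0 to the seat underside, each flush with a corner of the seat.

The open box is on top of the table. Four stools sit around the table at the −y, +y, −x, +x sides.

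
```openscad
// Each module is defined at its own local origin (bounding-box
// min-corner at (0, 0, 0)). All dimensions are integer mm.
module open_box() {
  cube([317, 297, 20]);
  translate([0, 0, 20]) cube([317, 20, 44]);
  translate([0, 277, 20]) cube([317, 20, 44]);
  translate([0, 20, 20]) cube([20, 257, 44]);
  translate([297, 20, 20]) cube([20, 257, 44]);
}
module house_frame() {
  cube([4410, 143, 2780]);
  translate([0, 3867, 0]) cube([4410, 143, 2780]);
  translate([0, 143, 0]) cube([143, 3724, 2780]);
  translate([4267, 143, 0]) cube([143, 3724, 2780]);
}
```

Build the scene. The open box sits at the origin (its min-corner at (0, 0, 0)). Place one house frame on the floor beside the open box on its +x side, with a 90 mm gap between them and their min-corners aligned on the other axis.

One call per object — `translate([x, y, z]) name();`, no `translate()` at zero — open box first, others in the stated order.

open_box();
translate([407, 0, 0]) house_frame();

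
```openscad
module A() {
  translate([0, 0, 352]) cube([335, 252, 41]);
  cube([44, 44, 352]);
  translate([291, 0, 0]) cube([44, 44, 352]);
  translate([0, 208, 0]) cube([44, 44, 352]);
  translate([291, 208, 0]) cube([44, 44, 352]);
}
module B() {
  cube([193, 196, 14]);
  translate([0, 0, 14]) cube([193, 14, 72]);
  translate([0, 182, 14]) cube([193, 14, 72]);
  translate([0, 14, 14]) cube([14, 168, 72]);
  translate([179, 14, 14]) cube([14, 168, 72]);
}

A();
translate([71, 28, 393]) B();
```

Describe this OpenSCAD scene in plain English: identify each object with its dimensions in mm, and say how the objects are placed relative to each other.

A is a simple wooden stool: a rectangular seat 335 mm (x) by 252 mm (y), 41 mm thick, top face at z = 393 mm, on four square legs, each 44×44 mm in cross-section. The legs rest on z = 0, each flush with a corner of the seat.

B is an open storage box with external size 193×196×86 mm and wall thickness 14 mm (the base is also 14 mm thick). The base covers the whole footprint; the four walls stand on the base, with the y-facing walls full-width and the x-facing walls fitting between their inner faces.

The open box is on top of the stool, centred.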